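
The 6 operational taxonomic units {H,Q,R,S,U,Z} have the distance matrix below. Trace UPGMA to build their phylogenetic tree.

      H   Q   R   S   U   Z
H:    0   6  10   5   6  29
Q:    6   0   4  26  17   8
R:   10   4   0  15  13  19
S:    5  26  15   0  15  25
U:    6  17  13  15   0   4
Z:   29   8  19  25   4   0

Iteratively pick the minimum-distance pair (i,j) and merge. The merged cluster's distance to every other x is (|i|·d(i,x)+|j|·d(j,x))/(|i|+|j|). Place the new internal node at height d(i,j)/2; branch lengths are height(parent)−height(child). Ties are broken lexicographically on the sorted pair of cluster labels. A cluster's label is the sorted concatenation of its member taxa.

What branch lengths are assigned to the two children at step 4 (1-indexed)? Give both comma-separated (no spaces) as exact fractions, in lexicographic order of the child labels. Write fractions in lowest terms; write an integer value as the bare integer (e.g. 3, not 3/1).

iteration 1: select Q,R (d=4); attach at lengths (2, 2); label the merged cluster QR
  updated: d(H,QR)=8, d(QR,S)=41/2, d(QR,U)=15, d(QR,Z)=27/2
iteration 2: select U,Z (d=4); attach at lengths (2, 2); label the merged cluster UZ
  updated: d(H,UZ)=35/2, d(QR,UZ)=57/4, d(S,UZ)=20
iteration 3: select H,S (d=5); attach at lengths (5/2, 5/2); label the merged cluster HS
  updated: d(HS,QR)=57/4, d(HS,UZ)=75/4
iteration 4: select HS,QR (d=57/4); attach at lengths (37/8, 41/8); label the merged cluster HQRS
  updated: d(HQRS,UZ)=33/2
iteration 5: select HQRS,UZ (d=33/2); attach at lengths (9/8, 25/4); label the merged cluster HQRSUZ
final tree: (((H:5/2,S:5/2):37/8,(Q:2,R:2):41/8):9/8,(U:2,Z:2):25/4)
total length: 241/8

37/8,41/8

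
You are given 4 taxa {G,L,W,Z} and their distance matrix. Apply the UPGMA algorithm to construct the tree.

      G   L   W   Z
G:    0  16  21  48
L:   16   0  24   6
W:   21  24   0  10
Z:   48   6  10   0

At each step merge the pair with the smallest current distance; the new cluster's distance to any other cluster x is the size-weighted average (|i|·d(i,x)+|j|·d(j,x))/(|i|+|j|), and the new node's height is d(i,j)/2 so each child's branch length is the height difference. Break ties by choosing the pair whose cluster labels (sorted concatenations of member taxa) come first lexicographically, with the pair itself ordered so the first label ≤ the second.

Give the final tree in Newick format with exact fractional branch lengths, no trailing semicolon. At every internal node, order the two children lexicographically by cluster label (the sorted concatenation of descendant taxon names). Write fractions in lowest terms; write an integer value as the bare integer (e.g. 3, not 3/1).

iteration 1: select L,Z (d=6); attach at lengths (3, 3); label the merged cluster LZ
  updated: d(G,LZ)=32, d(LZ,W)=17
iteration 2: select LZ,W (d=17); attach at lengths (11/2, 17/2); label the merged cluster LWZ
  updated: d(G,LWZ)=85/3
iteration 3: select G,LWZ (d=85/3); attach at lengths (85/6, 17/3); label the merged cluster GLWZ
final tree: (G:85/6,((L:3,Z:3):11/2,W:17/2):17/3)
total length: 239/6

(G:85/6,((L:3,Z:3):11/2,W:17/2):17/3)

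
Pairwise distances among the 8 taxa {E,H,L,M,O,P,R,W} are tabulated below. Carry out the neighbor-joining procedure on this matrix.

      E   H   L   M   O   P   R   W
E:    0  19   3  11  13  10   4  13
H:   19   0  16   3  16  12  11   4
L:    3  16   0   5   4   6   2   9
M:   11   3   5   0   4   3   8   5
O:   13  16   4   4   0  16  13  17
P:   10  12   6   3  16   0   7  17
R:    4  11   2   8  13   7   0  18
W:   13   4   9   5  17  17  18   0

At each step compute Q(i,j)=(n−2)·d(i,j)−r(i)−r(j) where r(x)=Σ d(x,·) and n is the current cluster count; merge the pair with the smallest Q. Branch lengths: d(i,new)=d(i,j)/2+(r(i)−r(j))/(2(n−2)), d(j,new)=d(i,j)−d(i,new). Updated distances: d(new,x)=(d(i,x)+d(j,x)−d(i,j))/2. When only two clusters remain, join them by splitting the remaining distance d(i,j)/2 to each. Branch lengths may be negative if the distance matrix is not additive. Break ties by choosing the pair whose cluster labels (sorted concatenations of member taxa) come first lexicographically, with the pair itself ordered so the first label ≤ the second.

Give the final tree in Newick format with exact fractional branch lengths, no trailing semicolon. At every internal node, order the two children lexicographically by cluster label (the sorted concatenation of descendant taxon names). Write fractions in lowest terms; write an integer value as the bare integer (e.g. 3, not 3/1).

((((E:137/48,R:55/48):93/64,L:-61/64):61/64,(((H:11/6,W:13/6):43/10,M:-23/10):85/32,O:179/32):141/64):323/128,P:323/128)

iteration 1: select H,W (d=4, Q=-140); attach at lengths (11/6, 13/6); label the merged cluster HW
  updated: d(E,HW)=14, d(HW,L)=21/2, d(HW,M)=2, d(HW,O)=29/2, d(HW,P)=25/2, d(HW,R)=25/2
iteration 2: select HW,M (d=2, Q=-89); attach at lengths (43/10, -23/10); label the merged cluster HMW
  updated: d(E,HMW)=23/2, d(HMW,L)=27/4, d(HMW,O)=33/4, d(HMW,P)=27/4, d(HMW,R)=37/4
iteration 3: select HMW,O (d=33/4, Q=-255/4); attach at lengths (85/32, 179/32); label the merged cluster HMOW
  updated: d(E,HMOW)=65/8, d(HMOW,L)=5/4, d(HMOW,P)=29/4, d(HMOW,R)=7
iteration 4: select E,R (d=4, Q=-265/8); attach at lengths (137/48, 55/48); label the merged cluster ER
  updated: d(ER,HMOW)=89/16, d(ER,L)=1/2, d(ER,P)=13/2
iteration 5: select ER,L (d=1/2, Q=-309/16); attach at lengths (93/64, -61/64); label the merged cluster ELR
  updated: d(ELR,HMOW)=101/32, d(ELR,P)=6
iteration 6: select ELR,HMOW (d=101/32, Q=-525/32); attach at lengths (61/64, 141/64); label the merged cluster EHLMORW
  updated: d(EHLMORW,P)=323/64
iteration 7: select EHLMORW,P (d=323/64); attach at lengths (323/128, 323/128); label the merged cluster EHLMOPRW
final tree: ((((E:137/48,R:55/48):93/64,L:-61/64):61/64,(((H:11/6,W:13/6):43/10,M:-23/10):85/32,O:179/32):141/64):323/128,P:323/128)
total length: 1725/64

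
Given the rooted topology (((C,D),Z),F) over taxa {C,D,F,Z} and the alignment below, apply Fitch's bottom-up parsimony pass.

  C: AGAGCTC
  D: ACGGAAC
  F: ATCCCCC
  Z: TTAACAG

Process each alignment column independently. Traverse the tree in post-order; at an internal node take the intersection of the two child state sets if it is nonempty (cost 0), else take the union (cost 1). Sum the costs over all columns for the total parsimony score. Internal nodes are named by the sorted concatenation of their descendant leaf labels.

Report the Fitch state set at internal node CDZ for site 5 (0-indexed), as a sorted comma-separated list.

A

[col 0] CD: children C:{A}, D:{A} ∩→ {A}; cost 0
[col 0] CDZ: children CD:{A}, Z:{T} ∪→ {A,T}; cost 1
[col 0] CDFZ: children CDZ:{A,T}, F:{A} ∩→ {A}; cost 0
[col 1] CD: children C:{G}, D:{C} ∪→ {C,G}; cost 1
[col 1] CDZ: children CD:{C,G}, Z:{T} ∪→ {C,G,T}; cost 1
[col 1] CDFZ: children CDZ:{C,G,T}, F:{T} ∩→ {T}; cost 0
[col 2] CD: children C:{A}, D:{G} ∪→ {A,G}; cost 1
[col 2] CDZ: children CD:{A,G}, Z:{A} ∩→ {A}; cost 0
[col 2] CDFZ: children CDZ:{A}, F:{C} ∪→ {A,C}; cost 1
[col 3] CD: children C:{G}, D:{G} ∩→ {G}; cost 0
[col 3] CDZ: children CD:{G}, Z:{A} ∪→ {A,G}; cost 1
[col 3] CDFZ: children CDZ:{A,G}, F:{C} ∪→ {A,C,G}; cost 1
[col 4] CD: children C:{C}, D:{A} ∪→ {A,C}; cost 1
[col 4] CDZ: children CD:{A,C}, Z:{C} ∩→ {C}; cost 0
[col 4] CDFZ: children CDZ:{C}, F:{C} ∩→ {C}; cost 0
[col 5] CD: children C:{T}, D:{A} ∪→ {A,T}; cost 1
[col 5] CDZ: children CD:{A,T}, Z:{A} ∩→ {A}; cost 0
[col 5] CDFZ: children CDZ:{A}, F:{C} ∪→ {A,C}; cost 1
[col 6] CD: children C:{C}, D:{C} ∩→ {C}; cost 0
[col 6] CDZ: children CD:{C}, Z:{G} ∪→ {C,G}; cost 1
[col 6] CDFZ: children CDZ:{C,G}, F:{C} ∩→ {C}; cost 0
per-site changes: [1, 2, 2, 2, 1, 2, 1]; total = 11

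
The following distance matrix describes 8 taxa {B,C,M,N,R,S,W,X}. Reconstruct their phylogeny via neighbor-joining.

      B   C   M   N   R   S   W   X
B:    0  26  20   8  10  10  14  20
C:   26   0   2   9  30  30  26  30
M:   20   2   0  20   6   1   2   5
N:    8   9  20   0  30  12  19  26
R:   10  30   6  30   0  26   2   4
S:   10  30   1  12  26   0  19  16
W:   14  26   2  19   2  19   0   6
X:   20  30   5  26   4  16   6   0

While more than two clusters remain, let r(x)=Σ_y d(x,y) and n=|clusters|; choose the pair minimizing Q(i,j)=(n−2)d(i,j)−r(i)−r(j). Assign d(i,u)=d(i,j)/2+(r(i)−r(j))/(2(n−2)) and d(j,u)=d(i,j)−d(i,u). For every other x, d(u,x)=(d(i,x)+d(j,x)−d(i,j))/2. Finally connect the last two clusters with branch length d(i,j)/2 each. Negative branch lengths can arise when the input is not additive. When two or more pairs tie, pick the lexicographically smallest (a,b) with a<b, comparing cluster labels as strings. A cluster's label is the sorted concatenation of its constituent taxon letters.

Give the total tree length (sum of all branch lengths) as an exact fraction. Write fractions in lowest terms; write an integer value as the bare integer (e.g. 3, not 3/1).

1305/32

step 1: merge (C,N) at d=9, Q=-223; branch lengths C→83/12, N→25/12; new cluster CN
  updated: d(B,CN)=25/2, d(CN,M)=13/2, d(CN,R)=51/2, d(CN,S)=33/2, d(CN,W)=18, d(CN,X)=47/2
step 2: merge (R,X) at d=4, Q=-128; branch lengths R→19/10, X→21/10; new cluster RX
  updated: d(B,RX)=13, d(CN,RX)=45/2, d(M,RX)=7/2, d(RX,S)=19, d(RX,W)=2
step 3: merge (RX,W) at d=2, Q=-107; branch lengths RX→13/8, W→3/8; new cluster RWX
  updated: d(B,RWX)=25/2, d(CN,RWX)=77/4, d(M,RWX)=7/4, d(RWX,S)=18
step 4: merge (M,RWX) at d=7/4, Q=-151/2; branch lengths M→-17/6, RWX→55/12; new cluster MRWX
  updated: d(B,MRWX)=123/8, d(CN,MRWX)=12, d(MRWX,S)=69/8
step 5: merge (B,CN) at d=25/2, Q=-431/8; branch lengths B→175/32, CN→225/32; new cluster BCN
  updated: d(BCN,MRWX)=119/16, d(BCN,S)=7
step 6: merge (BCN,MRWX) at d=119/16, Q=-369/16; branch lengths BCN→93/32, MRWX→145/32; new cluster BCMNRWX
  updated: d(BCMNRWX,S)=131/32
step 7: merge (BCMNRWX,S) at d=131/32; branch lengths BCMNRWX→131/64, S→131/64; new cluster BCMNRSWX
final tree: (((B:175/32,(C:83/12,N:25/12):225/32):93/32,(M:-17/6,((R:19/10,X:21/10):13/8,W:3/8):55/12):145/32):131/64,S:131/64)
total length: 1305/32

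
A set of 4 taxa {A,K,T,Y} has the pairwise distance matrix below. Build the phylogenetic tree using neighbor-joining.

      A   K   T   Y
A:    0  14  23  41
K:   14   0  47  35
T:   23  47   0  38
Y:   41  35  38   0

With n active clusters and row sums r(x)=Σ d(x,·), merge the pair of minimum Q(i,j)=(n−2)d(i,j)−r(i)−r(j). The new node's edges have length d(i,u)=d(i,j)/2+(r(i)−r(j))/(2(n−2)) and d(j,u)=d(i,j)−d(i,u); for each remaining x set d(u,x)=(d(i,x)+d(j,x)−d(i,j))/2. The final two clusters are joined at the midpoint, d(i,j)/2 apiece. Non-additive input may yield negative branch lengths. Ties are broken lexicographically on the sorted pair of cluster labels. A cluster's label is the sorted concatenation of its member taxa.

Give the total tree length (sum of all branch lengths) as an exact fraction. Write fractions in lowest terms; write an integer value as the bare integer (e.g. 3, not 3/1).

step 1: merge (A,K) at d=14, Q=-146; branch lengths A→5/2, K→23/2; new cluster AK
  updated: d(AK,T)=28, d(AK,Y)=31
step 2: merge (AK,T) at d=28, Q=-97; branch lengths AK→21/2, T→35/2; new cluster AKT
  updated: d(AKT,Y)=41/2
step 3: merge (AKT,Y) at d=41/2; branch lengths AKT→41/4, Y→41/4; new cluster AKTY
final tree: (((A:5/2,K:23/2):21/2,T:35/2):41/4,Y:41/4)
total length: 125/2

125/2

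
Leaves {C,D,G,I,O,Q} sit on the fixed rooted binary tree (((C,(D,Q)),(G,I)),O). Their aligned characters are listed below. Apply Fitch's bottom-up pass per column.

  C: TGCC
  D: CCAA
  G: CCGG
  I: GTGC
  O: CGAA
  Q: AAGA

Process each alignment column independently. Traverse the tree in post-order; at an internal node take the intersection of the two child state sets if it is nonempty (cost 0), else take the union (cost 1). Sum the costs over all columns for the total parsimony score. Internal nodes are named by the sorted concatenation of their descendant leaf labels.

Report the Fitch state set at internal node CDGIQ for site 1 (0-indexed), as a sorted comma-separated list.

C

site 0, node DQ: D={C} ∪ Q={A} → {A,C} (+1)
site 0, node CDQ: C={T} ∪ DQ={A,C} → {A,C,T} (+1)
site 0, node GI: G={C} ∪ I={G} → {C,G} (+1)
site 0, node CDGIQ: CDQ={A,C,T} ∩ GI={C,G} → {C} (+0)
site 0, node CDGIOQ: CDGIQ={C} ∩ O={C} → {C} (+0)
site 1, node DQ: D={C} ∪ Q={A} → {A,C} (+1)
site 1, node CDQ: C={G} ∪ DQ={A,C} → {A,C,G} (+1)
site 1, node GI: G={C} ∪ I={T} → {C,T} (+1)
site 1, node CDGIQ: CDQ={A,C,G} ∩ GI={C,T} → {C} (+0)
site 1, node CDGIOQ: CDGIQ={C} ∪ O={G} → {C,G} (+1)
site 2, node DQ: D={A} ∪ Q={G} → {A,G} (+1)
site 2, node CDQ: C={C} ∪ DQ={A,G} → {A,C,G} (+1)
site 2, node GI: G={G} ∩ I={G} → {G} (+0)
site 2, node CDGIQ: CDQ={A,C,G} ∩ GI={G} → {G} (+0)
site 2, node CDGIOQ: CDGIQ={G} ∪ O={A} → {A,G} (+1)
site 3, node DQ: D={A} ∩ Q={A} → {A} (+0)
site 3, node CDQ: C={C} ∪ DQ={A} → {A,C} (+1)
site 3, node GI: G={G} ∪ I={C} → {C,G} (+1)
site 3, node CDGIQ: CDQ={A,C} ∩ GI={C,G} → {C} (+0)
site 3, node CDGIOQ: CDGIQ={C} ∪ O={A} → {A,C} (+1)
per-site changes: [3, 4, 3, 3]; total = 13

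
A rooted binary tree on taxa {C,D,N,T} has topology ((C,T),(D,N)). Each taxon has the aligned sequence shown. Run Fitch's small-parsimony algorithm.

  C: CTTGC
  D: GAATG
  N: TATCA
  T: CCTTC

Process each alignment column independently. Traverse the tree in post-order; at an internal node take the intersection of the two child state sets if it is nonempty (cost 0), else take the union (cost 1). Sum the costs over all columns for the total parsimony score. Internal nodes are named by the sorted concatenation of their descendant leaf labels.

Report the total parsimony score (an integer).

9

[col 0] CT: children C:{C}, T:{C} ∩→ {C}; cost 0
[col 0] DN: children D:{G}, N:{T} ∪→ {G,T}; cost 1
[col 0] CDNT: children CT:{C}, DN:{G,T} ∪→ {C,G,T}; cost 1
[col 1] CT: children C:{T}, T:{C} ∪→ {C,T}; cost 1
[col 1] DN: children D:{A}, N:{A} ∩→ {A}; cost 0
[col 1] CDNT: children CT:{C,T}, DN:{A} ∪→ {A,C,T}; cost 1
[col 2] CT: children C:{T}, T:{T} ∩→ {T}; cost 0
[col 2] DN: children D:{A}, N:{T} ∪→ {A,T}; cost 1
[col 2] CDNT: children CT:{T}, DN:{A,T} ∩→ {T}; cost 0
[col 3] CT: children C:{G}, T:{T} ∪→ {G,T}; cost 1
[col 3] DN: children D:{T}, N:{C} ∪→ {C,T}; cost 1
[col 3] CDNT: children CT:{G,T}, DN:{C,T} ∩→ {T}; cost 0
[col 4] CT: children C:{C}, T:{C} ∩→ {C}; cost 0
[col 4] DN: children D:{G}, N:{A} ∪→ {A,G}; cost 1
[col 4] CDNT: children CT:{C}, DN:{A,G} ∪→ {A,C,G}; cost 1
per-site changes: [2, 2, 1, 2, 2]; total = 9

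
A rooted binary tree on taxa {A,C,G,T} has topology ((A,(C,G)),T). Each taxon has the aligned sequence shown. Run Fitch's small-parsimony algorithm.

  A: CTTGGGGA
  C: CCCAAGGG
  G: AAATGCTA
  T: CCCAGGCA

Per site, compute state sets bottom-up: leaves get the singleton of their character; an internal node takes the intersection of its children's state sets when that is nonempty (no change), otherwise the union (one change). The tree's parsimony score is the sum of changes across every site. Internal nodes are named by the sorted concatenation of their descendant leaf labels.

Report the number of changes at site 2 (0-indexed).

CG@0: {C} ∪ {A} = {A,C} (union, +1)
ACG@0: {C} ∩ {A,C} = {C} (intersection, +0)
ACGT@0: {C} ∩ {C} = {C} (intersection, +0)
CG@1: {C} ∪ {A} = {A,C} (union, +1)
ACG@1: {T} ∪ {A,C} = {A,C,T} (union, +1)
ACGT@1: {A,C,T} ∩ {C} = {C} (intersection, +0)
CG@2: {C} ∪ {A} = {A,C} (union, +1)
ACG@2: {T} ∪ {A,C} = {A,C,T} (union, +1)
ACGT@2: {A,C,T} ∩ {C} = {C} (intersection, +0)
CG@3: {A} ∪ {T} = {A,T} (union, +1)
ACG@3: {G} ∪ {A,T} = {A,G,T} (union, +1)
ACGT@3: {A,G,T} ∩ {A} = {A} (intersection, +0)
CG@4: {A} ∪ {G} = {A,G} (union, +1)
ACG@4: {G} ∩ {A,G} = {G} (intersection, +0)
ACGT@4: {G} ∩ {G} = {G} (intersection, +0)
CG@5: {G} ∪ {C} = {C,G} (union, +1)
ACG@5: {G} ∩ {C,G} = {G} (intersection, +0)
ACGT@5: {G} ∩ {G} = {G} (intersection, +0)
CG@6: {G} ∪ {T} = {G,T} (union, +1)
ACG@6: {G} ∩ {G,T} = {G} (intersection, +0)
ACGT@6: {G} ∪ {C} = {C,G} (union, +1)
CG@7: {G} ∪ {A} = {A,G} (union, +1)
ACG@7: {A} ∩ {A,G} = {A} (intersection, +0)
ACGT@7: {A} ∩ {A} = {A} (intersection, +0)
per-site changes: [1, 2, 2, 2, 1, 1, 2, 1]; total = 12

2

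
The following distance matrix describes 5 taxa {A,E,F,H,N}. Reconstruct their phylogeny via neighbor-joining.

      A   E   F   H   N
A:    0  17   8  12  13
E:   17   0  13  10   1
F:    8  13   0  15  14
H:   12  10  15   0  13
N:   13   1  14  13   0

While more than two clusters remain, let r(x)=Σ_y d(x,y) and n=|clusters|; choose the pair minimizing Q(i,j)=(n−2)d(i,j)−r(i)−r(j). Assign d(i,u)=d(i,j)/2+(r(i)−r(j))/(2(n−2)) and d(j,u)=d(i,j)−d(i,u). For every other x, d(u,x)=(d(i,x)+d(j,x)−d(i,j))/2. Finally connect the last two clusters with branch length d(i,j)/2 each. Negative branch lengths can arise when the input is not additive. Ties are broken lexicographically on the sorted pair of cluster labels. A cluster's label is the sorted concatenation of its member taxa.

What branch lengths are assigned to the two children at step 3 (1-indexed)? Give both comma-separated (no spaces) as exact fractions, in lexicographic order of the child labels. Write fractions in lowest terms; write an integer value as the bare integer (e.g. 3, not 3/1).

1. join E+N (d=1, Q=-79) ⇒ EN; edges |E|=1/2, |N|=1/2
  updated: d(A,EN)=29/2, d(EN,F)=13, d(EN,H)=11
2. join A+F (d=8, Q=-109/2) ⇒ AF; edges |A|=29/8, |F|=35/8
  updated: d(AF,EN)=39/4, d(AF,H)=19/2
3. join AF+EN (d=39/4, Q=-121/4) ⇒ AEFN; edges |AF|=33/8, |EN|=45/8
  updated: d(AEFN,H)=43/8
4. join AEFN+H (d=43/8) ⇒ AEFHN; edges |AEFN|=43/16, |H|=43/16
final tree: (((A:29/8,F:35/8):33/8,(E:1/2,N:1/2):45/8):43/16,H:43/16)
total length: 193/8

33/8,45/8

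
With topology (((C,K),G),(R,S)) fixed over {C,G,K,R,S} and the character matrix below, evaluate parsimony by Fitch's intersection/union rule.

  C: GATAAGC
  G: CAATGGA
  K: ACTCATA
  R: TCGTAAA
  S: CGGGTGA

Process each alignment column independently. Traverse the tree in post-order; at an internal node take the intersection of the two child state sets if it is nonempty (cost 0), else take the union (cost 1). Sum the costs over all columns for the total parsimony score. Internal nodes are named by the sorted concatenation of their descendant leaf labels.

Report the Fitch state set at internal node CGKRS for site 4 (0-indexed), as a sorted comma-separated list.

A

site 0, node CK: C={G} ∪ K={A} → {A,G} (+1)
site 0, node CGK: CK={A,G} ∪ G={C} → {A,C,G} (+1)
site 0, node RS: R={T} ∪ S={C} → {C,T} (+1)
site 0, node CGKRS: CGK={A,C,G} ∩ RS={C,T} → {C} (+0)
site 1, node CK: C={A} ∪ K={C} → {A,C} (+1)
site 1, node CGK: CK={A,C} ∩ G={A} → {A} (+0)
site 1, node RS: R={C} ∪ S={G} → {C,G} (+1)
site 1, node CGKRS: CGK={A} ∪ RS={C,G} → {A,C,G} (+1)
site 2, node CK: C={T} ∩ K={T} → {T} (+0)
site 2, node CGK: CK={T} ∪ G={A} → {A,T} (+1)
site 2, node RS: R={G} ∩ S={G} → {G} (+0)
site 2, node CGKRS: CGK={A,T} ∪ RS={G} → {A,G,T} (+1)
site 3, node CK: C={A} ∪ K={C} → {A,C} (+1)
site 3, node CGK: CK={A,C} ∪ G={T} → {A,C,T} (+1)
site 3, node RS: R={T} ∪ S={G} → {G,T} (+1)
site 3, node CGKRS: CGK={A,C,T} ∩ RS={G,T} → {T} (+0)
site 4, node CK: C={A} ∩ K={A} → {A} (+0)
site 4, node CGK: CK={A} ∪ G={G} → {A,G} (+1)
site 4, node RS: R={A} ∪ S={T} → {A,T} (+1)
site 4, node CGKRS: CGK={A,G} ∩ RS={A,T} → {A} (+0)
site 5, node CK: C={G} ∪ K={T} → {G,T} (+1)
site 5, node CGK: CK={G,T} ∩ G={G} → {G} (+0)
site 5, node RS: R={A} ∪ S={G} → {A,G} (+1)
site 5, node CGKRS: CGK={G} ∩ RS={A,G} → {G} (+0)
site 6, node CK: C={C} ∪ K={A} → {A,C} (+1)
site 6, node CGK: CK={A,C} ∩ G={A} → {A} (+0)
site 6, node RS: R={A} ∩ S={A} → {A} (+0)
site 6, node CGKRS: CGK={A} ∩ RS={A} → {A} (+0)
per-site changes: [3, 3, 2, 3, 2, 2, 1]; total = 16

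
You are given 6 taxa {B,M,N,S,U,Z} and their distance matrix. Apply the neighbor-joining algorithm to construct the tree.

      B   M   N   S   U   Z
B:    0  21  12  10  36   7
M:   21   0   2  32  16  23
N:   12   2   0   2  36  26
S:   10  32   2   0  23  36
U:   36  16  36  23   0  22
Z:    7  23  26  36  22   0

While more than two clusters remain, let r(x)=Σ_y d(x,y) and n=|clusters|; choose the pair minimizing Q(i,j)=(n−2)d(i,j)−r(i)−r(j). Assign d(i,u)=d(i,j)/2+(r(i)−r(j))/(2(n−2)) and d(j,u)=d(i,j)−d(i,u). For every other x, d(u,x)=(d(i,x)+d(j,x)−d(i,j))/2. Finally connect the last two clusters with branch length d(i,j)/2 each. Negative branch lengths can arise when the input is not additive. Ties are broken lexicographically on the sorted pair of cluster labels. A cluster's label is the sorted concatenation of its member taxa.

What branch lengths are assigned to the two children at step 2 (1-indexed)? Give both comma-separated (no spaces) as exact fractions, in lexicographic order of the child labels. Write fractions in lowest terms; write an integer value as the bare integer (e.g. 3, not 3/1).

iteration 1: select N,S (d=2, Q=-173); attach at lengths (-17/8, 33/8); label the merged cluster NS
  updated: d(B,NS)=10, d(M,NS)=16, d(NS,U)=57/2, d(NS,Z)=30
iteration 2: select B,Z (d=7, Q=-135); attach at lengths (13/6, 29/6); label the merged cluster BZ
  updated: d(BZ,M)=37/2, d(BZ,NS)=33/2, d(BZ,U)=51/2
iteration 3: select BZ,NS (d=33/2, Q=-177/2); attach at lengths (65/8, 67/8); label the merged cluster BNSZ
  updated: d(BNSZ,M)=9, d(BNSZ,U)=75/4
iteration 4: select BNSZ,M (d=9, Q=-175/4); attach at lengths (47/8, 25/8); label the merged cluster BMNSZ
  updated: d(BMNSZ,U)=103/8
iteration 5: select BMNSZ,U (d=103/8); attach at lengths (103/16, 103/16); label the merged cluster BMNSUZ
final tree: ((((B:13/6,Z:29/6):65/8,(N:-17/8,S:33/8):67/8):47/8,M:25/8):103/16,U:103/16)
total length: 379/8

13/6,29/6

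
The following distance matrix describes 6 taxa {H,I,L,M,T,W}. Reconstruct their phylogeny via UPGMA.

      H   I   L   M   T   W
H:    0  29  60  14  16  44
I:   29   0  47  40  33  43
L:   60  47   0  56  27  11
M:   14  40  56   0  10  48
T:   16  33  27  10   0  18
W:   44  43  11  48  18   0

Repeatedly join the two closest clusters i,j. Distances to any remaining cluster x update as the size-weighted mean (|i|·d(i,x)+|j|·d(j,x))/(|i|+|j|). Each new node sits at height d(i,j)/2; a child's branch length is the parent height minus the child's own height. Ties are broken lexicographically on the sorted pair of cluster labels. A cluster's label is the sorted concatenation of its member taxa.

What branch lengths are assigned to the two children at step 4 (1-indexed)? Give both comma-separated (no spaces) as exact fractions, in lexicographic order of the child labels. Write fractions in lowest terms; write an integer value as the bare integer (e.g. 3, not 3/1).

19/2,17

iteration 1: select M,T (d=10); attach at lengths (5, 5); label the merged cluster MT
  updated: d(H,MT)=15, d(I,MT)=73/2, d(L,MT)=83/2, d(MT,W)=33
iteration 2: select L,W (d=11); attach at lengths (11/2, 11/2); label the merged cluster LW
  updated: d(H,LW)=52, d(I,LW)=45, d(LW,MT)=149/4
iteration 3: select H,MT (d=15); attach at lengths (15/2, 5/2); label the merged cluster HMT
  updated: d(HMT,I)=34, d(HMT,LW)=253/6
iteration 4: select HMT,I (d=34); attach at lengths (19/2, 17); label the merged cluster HIMT
  updated: d(HIMT,LW)=343/8
iteration 5: select HIMT,LW (d=343/8); attach at lengths (71/16, 255/16); label the merged cluster HILMTW
final tree: (((H:15/2,(M:5,T:5):5/2):19/2,I:17):71/16,(L:11/2,W:11/2):255/16)
total length: 623/8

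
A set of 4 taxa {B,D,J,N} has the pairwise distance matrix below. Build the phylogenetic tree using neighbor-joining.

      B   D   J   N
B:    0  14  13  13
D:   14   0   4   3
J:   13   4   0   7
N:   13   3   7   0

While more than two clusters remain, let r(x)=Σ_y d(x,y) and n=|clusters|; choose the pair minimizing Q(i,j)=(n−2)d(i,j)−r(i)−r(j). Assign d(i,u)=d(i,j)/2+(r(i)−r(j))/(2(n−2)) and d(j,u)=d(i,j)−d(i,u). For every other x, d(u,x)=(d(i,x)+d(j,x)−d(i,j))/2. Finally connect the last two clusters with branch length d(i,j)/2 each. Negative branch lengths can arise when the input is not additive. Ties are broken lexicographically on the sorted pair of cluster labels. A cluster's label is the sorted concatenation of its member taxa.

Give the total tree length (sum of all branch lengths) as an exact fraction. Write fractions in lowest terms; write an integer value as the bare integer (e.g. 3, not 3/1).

iteration 1: select B,J (d=13, Q=-38); attach at lengths (21/2, 5/2); label the merged cluster BJ
  updated: d(BJ,D)=5/2, d(BJ,N)=7/2
iteration 2: select BJ,D (d=5/2, Q=-9); attach at lengths (3/2, 1); label the merged cluster BDJ
  updated: d(BDJ,N)=2
iteration 3: select BDJ,N (d=2); attach at lengths (1, 1); label the merged cluster BDJN
final tree: (((B:21/2,J:5/2):3/2,D:1):1,N:1)
total length: 35/2

35/2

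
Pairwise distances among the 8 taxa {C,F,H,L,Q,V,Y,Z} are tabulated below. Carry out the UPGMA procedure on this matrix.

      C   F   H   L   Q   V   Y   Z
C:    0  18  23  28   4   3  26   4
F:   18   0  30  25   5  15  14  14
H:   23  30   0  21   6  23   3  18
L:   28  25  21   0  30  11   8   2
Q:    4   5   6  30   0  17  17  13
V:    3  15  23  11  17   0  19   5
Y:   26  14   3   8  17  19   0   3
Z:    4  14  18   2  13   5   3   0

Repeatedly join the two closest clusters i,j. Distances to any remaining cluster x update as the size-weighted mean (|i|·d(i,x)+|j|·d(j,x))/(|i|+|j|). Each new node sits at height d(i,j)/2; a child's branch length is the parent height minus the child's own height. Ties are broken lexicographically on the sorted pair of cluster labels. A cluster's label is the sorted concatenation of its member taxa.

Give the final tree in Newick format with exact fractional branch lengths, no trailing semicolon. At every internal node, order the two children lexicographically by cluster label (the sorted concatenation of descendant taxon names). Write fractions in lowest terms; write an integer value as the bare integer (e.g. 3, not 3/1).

iteration 1: select L,Z (d=2); attach at lengths (1, 1); label the merged cluster LZ
  updated: d(C,LZ)=16, d(F,LZ)=39/2, d(H,LZ)=39/2, d(LZ,Q)=43/2, d(LZ,V)=8, d(LZ,Y)=11/2
iteration 2: select C,V (d=3); attach at lengths (3/2, 3/2); label the merged cluster CV
  updated: d(CV,F)=33/2, d(CV,H)=23, d(CV,LZ)=12, d(CV,Q)=21/2, d(CV,Y)=45/2
iteration 3: select H,Y (d=3); attach at lengths (3/2, 3/2); label the merged cluster HY
  updated: d(CV,HY)=91/4, d(F,HY)=22, d(HY,LZ)=25/2, d(HY,Q)=23/2
iteration 4: select F,Q (d=5); attach at lengths (5/2, 5/2); label the merged cluster FQ
  updated: d(CV,FQ)=27/2, d(FQ,HY)=67/4, d(FQ,LZ)=41/2
iteration 5: select CV,LZ (d=12); attach at lengths (9/2, 5); label the merged cluster CLVZ
  updated: d(CLVZ,FQ)=17, d(CLVZ,HY)=141/8
iteration 6: select FQ,HY (d=67/4); attach at lengths (47/8, 55/8); label the merged cluster FHQY
  updated: d(CLVZ,FHQY)=277/16
iteration 7: select CLVZ,FHQY (d=277/16); attach at lengths (85/32, 9/32); label the merged cluster CFHLQVYZ
final tree: (((C:3/2,V:3/2):9/2,(L:1,Z:1):5):85/32,((F:5/2,Q:5/2):47/8,(H:3/2,Y:3/2):55/8):9/32)
total length: 611/16

(((C:3/2,V:3/2):9/2,(L:1,Z:1):5):85/32,((F:5/2,Q:5/2):47/8,(H:3/2,Y:3/2):55/8):9/32)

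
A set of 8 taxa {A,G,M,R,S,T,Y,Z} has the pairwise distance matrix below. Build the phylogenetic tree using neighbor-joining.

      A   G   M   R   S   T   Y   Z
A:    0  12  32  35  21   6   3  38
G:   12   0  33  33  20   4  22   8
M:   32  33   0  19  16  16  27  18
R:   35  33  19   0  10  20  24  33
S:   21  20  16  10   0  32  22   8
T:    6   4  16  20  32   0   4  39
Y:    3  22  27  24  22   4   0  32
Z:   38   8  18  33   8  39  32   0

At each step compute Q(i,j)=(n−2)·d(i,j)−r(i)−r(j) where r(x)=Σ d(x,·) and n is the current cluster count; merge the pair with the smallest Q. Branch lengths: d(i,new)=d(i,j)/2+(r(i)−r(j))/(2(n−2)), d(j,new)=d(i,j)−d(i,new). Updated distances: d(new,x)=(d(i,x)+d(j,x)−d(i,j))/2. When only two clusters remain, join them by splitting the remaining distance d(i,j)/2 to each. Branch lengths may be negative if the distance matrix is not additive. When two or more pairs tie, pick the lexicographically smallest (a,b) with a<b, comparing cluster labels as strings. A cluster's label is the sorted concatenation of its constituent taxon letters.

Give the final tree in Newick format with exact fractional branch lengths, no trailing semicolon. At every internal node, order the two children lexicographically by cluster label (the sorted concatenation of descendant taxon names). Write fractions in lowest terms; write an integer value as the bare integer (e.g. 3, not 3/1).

((((((A:31/12,Y:5/12):63/20,T:7/20):157/32,G:99/32):79/8,Z:59/8):25/8,M:137/16):63/32,(R:127/12,S:-7/12):63/32)

1. join A+Y (d=3, Q=-263) ⇒ AY; edges |A|=31/12, |Y|=5/12
  updated: d(AY,G)=31/2, d(AY,M)=28, d(AY,R)=28, d(AY,S)=20, d(AY,T)=7/2, d(AY,Z)=67/2
2. join AY+T (d=7/2, Q=-451/2) ⇒ ATY; edges |AY|=63/20, |T|=7/20
  updated: d(ATY,G)=8, d(ATY,M)=81/4, d(ATY,R)=89/4, d(ATY,S)=97/4, d(ATY,Z)=69/2
3. join ATY+G (d=8, Q=-717/4) ⇒ AGTY; edges |ATY|=157/32, |G|=99/32
  updated: d(AGTY,M)=181/8, d(AGTY,R)=189/8, d(AGTY,S)=145/8, d(AGTY,Z)=69/4
4. join R+S (d=10, Q=-431/4) ⇒ RS; edges |R|=127/12, |S|=-7/12
  updated: d(AGTY,RS)=127/8, d(M,RS)=25/2, d(RS,Z)=31/2
5. join AGTY+Z (d=69/4, Q=-72) ⇒ AGTYZ; edges |AGTY|=79/8, |Z|=59/8
  updated: d(AGTYZ,M)=187/16, d(AGTYZ,RS)=113/16
6. join AGTYZ+M (d=187/16, Q=-125/4) ⇒ AGMTYZ; edges |AGTYZ|=25/8, |M|=137/16
  updated: d(AGMTYZ,RS)=63/16
7. join AGMTYZ+RS (d=63/16) ⇒ AGMRSTYZ; edges |AGMTYZ|=63/32, |RS|=63/32
final tree: ((((((A:31/12,Y:5/12):63/20,T:7/20):157/32,G:99/32):79/8,Z:59/8):25/8,M:137/16):63/32,(R:127/12,S:-7/12):63/32)
total length: 459/8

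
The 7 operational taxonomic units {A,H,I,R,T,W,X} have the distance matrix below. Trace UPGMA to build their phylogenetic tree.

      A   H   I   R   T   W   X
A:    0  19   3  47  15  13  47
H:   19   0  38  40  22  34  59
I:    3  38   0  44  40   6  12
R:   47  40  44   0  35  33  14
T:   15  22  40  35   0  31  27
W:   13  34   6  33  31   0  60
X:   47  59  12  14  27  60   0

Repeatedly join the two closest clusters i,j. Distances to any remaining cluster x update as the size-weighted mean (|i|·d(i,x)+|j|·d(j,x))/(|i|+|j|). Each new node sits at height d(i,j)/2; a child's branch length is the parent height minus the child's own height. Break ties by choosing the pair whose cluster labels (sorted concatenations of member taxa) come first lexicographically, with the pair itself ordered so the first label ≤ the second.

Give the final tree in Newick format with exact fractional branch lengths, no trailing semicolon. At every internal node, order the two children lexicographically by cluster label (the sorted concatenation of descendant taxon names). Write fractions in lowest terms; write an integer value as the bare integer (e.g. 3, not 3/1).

1. join A+I (d=3) ⇒ AI; edges |A|=3/2, |I|=3/2
  updated: d(AI,H)=57/2, d(AI,R)=91/2, d(AI,T)=55/2, d(AI,W)=19/2, d(AI,X)=59/2
2. join AI+W (d=19/2) ⇒ AIW; edges |AI|=13/4, |W|=19/4
  updated: d(AIW,H)=91/3, d(AIW,R)=124/3, d(AIW,T)=86/3, d(AIW,X)=119/3
3. join R+X (d=14) ⇒ RX; edges |R|=7, |X|=7
  updated: d(AIW,RX)=81/2, d(H,RX)=99/2, d(RX,T)=31
4. join H+T (d=22) ⇒ HT; edges |H|=11, |T|=11
  updated: d(AIW,HT)=59/2, d(HT,RX)=161/4
5. join AIW+HT (d=59/2) ⇒ AHITW; edges |AIW|=10, |HT|=15/4
  updated: d(AHITW,RX)=202/5
6. join AHITW+RX (d=202/5) ⇒ AHIRTWX; edges |AHITW|=109/20, |RX|=66/5
final tree: ((((A:3/2,I:3/2):13/4,W:19/4):10,(H:11,T:11):15/4):109/20,(R:7,X:7):66/5)
total length: 397/5

((((A:3/2,I:3/2):13/4,W:19/4):10,(H:11,T:11):15/4):109/20,(R:7,X:7):66/5)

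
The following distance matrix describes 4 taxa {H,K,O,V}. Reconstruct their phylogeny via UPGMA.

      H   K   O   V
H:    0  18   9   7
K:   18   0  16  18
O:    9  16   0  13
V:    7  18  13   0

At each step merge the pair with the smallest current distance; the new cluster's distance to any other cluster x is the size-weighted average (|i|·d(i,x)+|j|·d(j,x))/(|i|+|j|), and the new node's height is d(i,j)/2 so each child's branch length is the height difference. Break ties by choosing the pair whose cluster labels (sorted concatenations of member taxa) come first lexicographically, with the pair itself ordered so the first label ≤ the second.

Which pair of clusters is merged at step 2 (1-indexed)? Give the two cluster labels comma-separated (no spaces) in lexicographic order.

step 1: merge (H,V) at d=7; branch lengths H→7/2, V→7/2; new cluster HV
  updated: d(HV,K)=18, d(HV,O)=11
step 2: merge (HV,O) at d=11; branch lengths HV→2, O→11/2; new cluster HOV
  updated: d(HOV,K)=52/3
step 3: merge (HOV,K) at d=52/3; branch lengths HOV→19/6, K→26/3; new cluster HKOV
final tree: (((H:7/2,V:7/2):2,O:11/2):19/6,K:26/3)
total length: 79/3

HV,O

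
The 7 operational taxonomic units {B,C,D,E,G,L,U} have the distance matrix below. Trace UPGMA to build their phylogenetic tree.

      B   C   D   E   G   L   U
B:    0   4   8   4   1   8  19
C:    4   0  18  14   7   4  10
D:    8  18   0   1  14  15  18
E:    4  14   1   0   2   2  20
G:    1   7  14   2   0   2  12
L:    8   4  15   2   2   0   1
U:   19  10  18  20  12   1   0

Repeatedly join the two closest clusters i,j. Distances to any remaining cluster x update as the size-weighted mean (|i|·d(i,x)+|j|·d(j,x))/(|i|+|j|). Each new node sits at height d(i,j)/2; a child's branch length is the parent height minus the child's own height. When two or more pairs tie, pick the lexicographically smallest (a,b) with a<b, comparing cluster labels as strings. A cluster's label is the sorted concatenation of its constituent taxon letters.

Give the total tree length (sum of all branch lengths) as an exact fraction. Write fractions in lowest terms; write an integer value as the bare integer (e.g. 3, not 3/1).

61/3

1. join B+G (d=1) ⇒ BG; edges |B|=1/2, |G|=1/2
  updated: d(BG,C)=11/2, d(BG,D)=11, d(BG,E)=3, d(BG,L)=5, d(BG,U)=31/2
2. join D+E (d=1) ⇒ DE; edges |D|=1/2, |E|=1/2
  updated: d(BG,DE)=7, d(C,DE)=16, d(DE,L)=17/2, d(DE,U)=19
3. join L+U (d=1) ⇒ LU; edges |L|=1/2, |U|=1/2
  updated: d(BG,LU)=41/4, d(C,LU)=7, d(DE,LU)=55/4
4. join BG+C (d=11/2) ⇒ BCG; edges |BG|=9/4, |C|=11/4
  updated: d(BCG,DE)=10, d(BCG,LU)=55/6
5. join BCG+LU (d=55/6) ⇒ BCGLU; edges |BCG|=11/6, |LU|=49/12
  updated: d(BCGLU,DE)=23/2
6. join BCGLU+DE (d=23/2) ⇒ BCDEGLU; edges |BCGLU|=7/6, |DE|=21/4
final tree: ((((B:1/2,G:1/2):9/4,C:11/4):11/6,(L:1/2,U:1/2):49/12):7/6,(D:1/2,E:1/2):21/4)
total length: 61/3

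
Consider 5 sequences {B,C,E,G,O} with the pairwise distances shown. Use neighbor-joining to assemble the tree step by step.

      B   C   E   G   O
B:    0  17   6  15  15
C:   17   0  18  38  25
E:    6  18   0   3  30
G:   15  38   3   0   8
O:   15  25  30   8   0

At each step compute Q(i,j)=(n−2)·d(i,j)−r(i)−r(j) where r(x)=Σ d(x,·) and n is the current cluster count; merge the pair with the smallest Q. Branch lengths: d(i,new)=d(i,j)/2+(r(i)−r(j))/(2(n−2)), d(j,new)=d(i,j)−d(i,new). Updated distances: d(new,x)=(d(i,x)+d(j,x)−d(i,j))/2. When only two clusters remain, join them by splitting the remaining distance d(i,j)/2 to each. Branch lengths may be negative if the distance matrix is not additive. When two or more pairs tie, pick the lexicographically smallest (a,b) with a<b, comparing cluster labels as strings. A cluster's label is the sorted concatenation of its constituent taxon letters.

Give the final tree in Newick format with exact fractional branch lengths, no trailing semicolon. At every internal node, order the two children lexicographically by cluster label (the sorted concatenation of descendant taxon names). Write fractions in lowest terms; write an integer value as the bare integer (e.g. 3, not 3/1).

(((B:5/4,(G:5/3,O:19/3):39/4):5/4,C:31/2):5/4,E:5/4)

1. join G+O (d=8, Q=-118) ⇒ GO; edges |G|=5/3, |O|=19/3
  updated: d(B,GO)=11, d(C,GO)=55/2, d(E,GO)=25/2
2. join B+GO (d=11, Q=-63) ⇒ BGO; edges |B|=5/4, |GO|=39/4
  updated: d(BGO,C)=67/4, d(BGO,E)=15/4
3. join BGO+C (d=67/4, Q=-77/2) ⇒ BCGO; edges |BGO|=5/4, |C|=31/2
  updated: d(BCGO,E)=5/2
4. join BCGO+E (d=5/2) ⇒ BCEGO; edges |BCGO|=5/4, |E|=5/4
final tree: (((B:5/4,(G:5/3,O:19/3):39/4):5/4,C:31/2):5/4,E:5/4)
total length: 153/4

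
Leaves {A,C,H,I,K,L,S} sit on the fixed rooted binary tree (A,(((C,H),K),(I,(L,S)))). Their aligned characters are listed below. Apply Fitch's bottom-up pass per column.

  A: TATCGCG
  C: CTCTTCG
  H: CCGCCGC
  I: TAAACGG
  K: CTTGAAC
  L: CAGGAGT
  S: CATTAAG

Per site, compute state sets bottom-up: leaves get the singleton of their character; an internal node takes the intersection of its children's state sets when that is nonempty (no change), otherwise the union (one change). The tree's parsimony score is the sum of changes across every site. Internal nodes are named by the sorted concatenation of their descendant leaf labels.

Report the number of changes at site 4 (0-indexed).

site 0, node CH: C={C} ∩ H={C} → {C} (+0)
site 0, node CHK: CH={C} ∩ K={C} → {C} (+0)
site 0, node LS: L={C} ∩ S={C} → {C} (+0)
site 0, node ILS: I={T} ∪ LS={C} → {C,T} (+1)
site 0, node CHIKLS: CHK={C} ∩ ILS={C,T} → {C} (+0)
site 0, node ACHIKLS: A={T} ∪ CHIKLS={C} → {C,T} (+1)
site 1, node CH: C={T} ∪ H={C} → {C,T} (+1)
site 1, node CHK: CH={C,T} ∩ K={T} → {T} (+0)
site 1, node LS: L={A} ∩ S={A} → {A} (+0)
site 1, node ILS: I={A} ∩ LS={A} → {A} (+0)
site 1, node CHIKLS: CHK={T} ∪ ILS={A} → {A,T} (+1)
site 1, node ACHIKLS: A={A} ∩ CHIKLS={A,T} → {A} (+0)
site 2, node CH: C={C} ∪ H={G} → {C,G} (+1)
site 2, node CHK: CH={C,G} ∪ K={T} → {C,G,T} (+1)
site 2, node LS: L={G} ∪ S={T} → {G,T} (+1)
site 2, node ILS: I={A} ∪ LS={G,T} → {A,G,T} (+1)
site 2, node CHIKLS: CHK={C,G,T} ∩ ILS={A,G,T} → {G,T} (+0)
site 2, node ACHIKLS: A={T} ∩ CHIKLS={G,T} → {T} (+0)
site 3, node CH: C={T} ∪ H={C} → {C,T} (+1)
site 3, node CHK: CH={C,T} ∪ K={G} → {C,G,T} (+1)
site 3, node LS: L={G} ∪ S={T} → {G,T} (+1)
site 3, node ILS: I={A} ∪ LS={G,T} → {A,G,T} (+1)
site 3, node CHIKLS: CHK={C,G,T} ∩ ILS={A,G,T} → {G,T} (+0)
site 3, node ACHIKLS: A={C} ∪ CHIKLS={G,T} → {C,G,T} (+1)
site 4, node CH: C={T} ∪ H={C} → {C,T} (+1)
site 4, node CHK: CH={C,T} ∪ K={A} → {A,C,T} (+1)
site 4, node LS: L={A} ∩ S={A} → {A} (+0)
site 4, node ILS: I={C} ∪ LS={A} → {A,C} (+1)
site 4, node CHIKLS: CHK={A,C,T} ∩ ILS={A,C} → {A,C} (+0)
site 4, node ACHIKLS: A={G} ∪ CHIKLS={A,C} → {A,C,G} (+1)
site 5, node CH: C={C} ∪ H={G} → {C,G} (+1)
site 5, node CHK: CH={C,G} ∪ K={A} → {A,C,G} (+1)
site 5, node LS: L={G} ∪ S={A} → {A,G} (+1)
site 5, node ILS: I={G} ∩ LS={A,G} → {G} (+0)
site 5, node CHIKLS: CHK={A,C,G} ∩ ILS={G} → {G} (+0)
site 5, node ACHIKLS: A={C} ∪ CHIKLS={G} → {C,G} (+1)
site 6, node CH: C={G} ∪ H={C} → {C,G} (+1)
site 6, node CHK: CH={C,G} ∩ K={C} → {C} (+0)
site 6, node LS: L={T} ∪ S={G} → {G,T} (+1)
site 6, node ILS: I={G} ∩ LS={G,T} → {G} (+0)
site 6, node CHIKLS: CHK={C} ∪ ILS={G} → {C,G} (+1)
site 6, node ACHIKLS: A={G} ∩ CHIKLS={C,G} → {G} (+0)
per-site changes: [2, 2, 4, 5, 4, 4, 3]; total = 24

4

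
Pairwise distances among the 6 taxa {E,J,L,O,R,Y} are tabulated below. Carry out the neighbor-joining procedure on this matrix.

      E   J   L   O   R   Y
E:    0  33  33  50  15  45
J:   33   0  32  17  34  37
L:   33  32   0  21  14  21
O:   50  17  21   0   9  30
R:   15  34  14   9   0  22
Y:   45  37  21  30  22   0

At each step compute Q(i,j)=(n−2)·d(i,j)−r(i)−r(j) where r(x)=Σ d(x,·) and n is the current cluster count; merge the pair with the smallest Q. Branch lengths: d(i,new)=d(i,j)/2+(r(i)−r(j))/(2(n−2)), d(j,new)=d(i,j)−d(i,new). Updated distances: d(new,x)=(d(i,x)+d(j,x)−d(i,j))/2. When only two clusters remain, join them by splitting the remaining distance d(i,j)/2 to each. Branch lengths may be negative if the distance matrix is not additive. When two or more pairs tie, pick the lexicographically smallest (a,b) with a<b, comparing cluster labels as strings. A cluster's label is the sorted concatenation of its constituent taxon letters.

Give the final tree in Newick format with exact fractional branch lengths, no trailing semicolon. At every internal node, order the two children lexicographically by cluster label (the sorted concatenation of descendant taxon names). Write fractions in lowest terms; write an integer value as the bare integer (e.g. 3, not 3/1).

((((E:107/6,R:-17/6):15/2,(J:47/4,O:21/4):8):3,L:25/4):59/8,Y:59/8)

1. join J+O (d=17, Q=-212) ⇒ JO; edges |J|=47/4, |O|=21/4
  updated: d(E,JO)=33, d(JO,L)=18, d(JO,R)=13, d(JO,Y)=25
2. join E+R (d=15, Q=-145) ⇒ ER; edges |E|=107/6, |R|=-17/6
  updated: d(ER,JO)=31/2, d(ER,L)=16, d(ER,Y)=26
3. join ER+JO (d=31/2, Q=-85) ⇒ EJOR; edges |ER|=15/2, |JO|=8
  updated: d(EJOR,L)=37/4, d(EJOR,Y)=71/4
4. join EJOR+L (d=37/4, Q=-48) ⇒ EJLOR; edges |EJOR|=3, |L|=25/4
  updated: d(EJLOR,Y)=59/4
5. join EJLOR+Y (d=59/4) ⇒ EJLORY; edges |EJLOR|=59/8, |Y|=59/8
final tree: ((((E:107/6,R:-17/6):15/2,(J:47/4,O:21/4):8):3,L:25/4):59/8,Y:59/8)
total length: 143/2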